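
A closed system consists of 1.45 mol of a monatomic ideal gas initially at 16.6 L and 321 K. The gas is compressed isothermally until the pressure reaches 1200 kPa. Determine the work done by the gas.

-6340 J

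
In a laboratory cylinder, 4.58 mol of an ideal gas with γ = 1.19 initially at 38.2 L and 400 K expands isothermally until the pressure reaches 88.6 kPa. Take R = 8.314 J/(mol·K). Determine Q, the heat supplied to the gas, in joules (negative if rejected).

22900 J

P₁ = nRT₁/V₁ = 4.58×8.314×400/38.2 = 399 kPa.
Isothermal: T stays 400 K; PV = const ⇒ V₂ = 172 L, P₂ = 88.6 kPa.
ΔU = 0 (ideal gas, T constant).
W = nRT ln(V₂/V₁) = 4.58×8.314×400×ln(4.50) = 22900 J.
Q = ΔU + W = 22900 J.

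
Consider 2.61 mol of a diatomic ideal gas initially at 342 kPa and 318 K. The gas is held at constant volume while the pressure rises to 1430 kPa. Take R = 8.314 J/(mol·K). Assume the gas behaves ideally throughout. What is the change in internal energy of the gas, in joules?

V₁ = nRT₁/P₁ = 2.61×8.314×318/342 = 20.2 L.
Isochoric: V stays 20.2 L; P/T = const ⇒ T₂ = 1330 K, P₂ = 1430 kPa.
For an ideal gas ΔU = nCvΔT with Cv = (5/2)R = 20.8 J/(mol·K).
ΔU = 2.61×20.8×(1330−318) = 54900 J.

54900 J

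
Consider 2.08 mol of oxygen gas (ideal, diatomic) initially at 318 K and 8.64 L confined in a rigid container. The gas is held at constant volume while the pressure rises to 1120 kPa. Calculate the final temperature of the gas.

560 K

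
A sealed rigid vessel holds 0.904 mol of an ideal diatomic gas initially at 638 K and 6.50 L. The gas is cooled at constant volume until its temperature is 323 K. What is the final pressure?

373 kPa

P₁ = nRT₁/V₁ = 0.904×8.314×638/6.50 = 738 kPa.
Isochoric: V stays 6.50 L; P/T = const ⇒ T₂ = 323 K, P₂ = 373 kPa.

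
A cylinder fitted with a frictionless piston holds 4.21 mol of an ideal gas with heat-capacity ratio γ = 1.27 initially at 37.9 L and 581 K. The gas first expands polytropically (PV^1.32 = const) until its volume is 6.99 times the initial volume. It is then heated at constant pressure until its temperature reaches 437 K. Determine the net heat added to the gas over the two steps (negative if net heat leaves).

15200 J

P₁ = nRT₁/V₁ = 4.21×8.314×581/37.9 = 537 kPa.
Step 1 — Polytropic n=1.32: T₂ = T₁(V₁/V₂)^(n−1) = 581×(0.143)^0.32 = 312 K; P₂ = P₁(V₁/V₂)^n = 41.2 kPa.
W = (P₁V₁−P₂V₂)/(n−1) = (537×37.9−41.2×265)/0.32 = 29400 J.
ΔU = nCvΔT = 4.21×30.8×(312−581) = -34900 J.
Q = ΔU + W = -5450 J.
State after step 1: P = 41.2 kPa, V = 265 L, T = 312 K.
Step 2 — Isobaric: P stays 41.2 kPa; V/T = const ⇒ T₂ = 437 K, V₂ = 371 L.
W = PΔV = 41.2×(371−265) kPa·L = 4380 J.
ΔU = nCvΔT = 4.21×30.8×(437−312) = 16200 J.
Q = ΔU + W = nCpΔT = 20600 J.
Net over both steps: W = 33800 J, Q = 15200 J, ΔU = -18700 J.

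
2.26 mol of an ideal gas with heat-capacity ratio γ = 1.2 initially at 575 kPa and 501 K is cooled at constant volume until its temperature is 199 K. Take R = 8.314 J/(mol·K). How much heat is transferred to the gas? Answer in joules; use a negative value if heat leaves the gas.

V₁ = nRT₁/P₁ = 2.26×8.314×501/575 = 16.4 L.
Isochoric: V stays 16.4 L; P/T = const ⇒ T₂ = 199 K, P₂ = 228 kPa.
W = 0 (no volume change).
ΔU = nCvΔT = 2.26×41.6×(199−501) = -28400 J.
Q = ΔU = -28400 J.

-28400 J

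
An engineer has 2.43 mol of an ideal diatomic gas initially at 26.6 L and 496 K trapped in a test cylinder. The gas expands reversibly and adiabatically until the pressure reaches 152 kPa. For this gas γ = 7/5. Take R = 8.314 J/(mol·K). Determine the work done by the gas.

5720 J

P₁ = nRT₁/V₁ = 2.43×8.314×496/26.6 = 377 kPa.
Adiabatic: T₂/T₁ = (P₂/P₁)^((γ−1)/γ) ⇒ T₂ = 496×(0.403)^0.286 = 383 K; V₂ = 50.9 L.
ΔU = nCvΔT = 2.43×20.8×(383−496) = -5720 J.
Q = 0 for an adiabatic process, so W = −ΔU = 5720 J.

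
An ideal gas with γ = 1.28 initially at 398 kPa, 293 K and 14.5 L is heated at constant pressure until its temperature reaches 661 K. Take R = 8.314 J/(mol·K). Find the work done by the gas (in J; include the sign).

n = P₁V₁/(RT₁) = 398×14.5/(8.314×293) = 2.37 mol.
Isobaric: P stays 398 kPa; V/T = const ⇒ T₂ = 661 K, V₂ = 32.7 L.
W = PΔV = 398×(32.7−14.5) kPa·L = 7250 J.

7250 J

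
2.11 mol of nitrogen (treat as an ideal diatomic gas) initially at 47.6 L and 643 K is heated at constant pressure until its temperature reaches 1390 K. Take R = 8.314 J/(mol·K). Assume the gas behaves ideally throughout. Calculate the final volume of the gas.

103 L

P₁ = nRT₁/V₁ = 2.11×8.314×643/47.6 = 237 kPa.
Isobaric: P stays 237 kPa; V/T = const ⇒ T₂ = 1390 K, V₂ = 103 L.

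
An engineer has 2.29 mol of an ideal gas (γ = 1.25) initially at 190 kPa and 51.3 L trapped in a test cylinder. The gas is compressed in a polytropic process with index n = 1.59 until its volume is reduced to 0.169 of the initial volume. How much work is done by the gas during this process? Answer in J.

-30600 J

T₁ = P₁V₁/(nR) = 190×51.3/(2.29×8.314) = 512 K.
Polytropic n=1.59: T₂ = T₁(V₁/V₂)^(n−1) = 512×(5.92)^0.59 = 1460 K; P₂ = P₁(V₁/V₂)^n = 3210 kPa.
W = (P₁V₁−P₂V₂)/(n−1) = (190×51.3−3210×8.67)/0.59 = -30600 J.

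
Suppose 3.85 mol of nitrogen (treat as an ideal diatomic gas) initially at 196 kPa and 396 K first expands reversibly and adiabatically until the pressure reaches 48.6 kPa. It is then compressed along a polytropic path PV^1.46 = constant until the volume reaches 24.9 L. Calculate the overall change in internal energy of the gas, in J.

V₁ = nRT₁/P₁ = 3.85×8.314×396/196 = 64.7 L.
Step 1 — Adiabatic: T₂/T₁ = (P₂/P₁)^((γ−1)/γ) ⇒ T₂ = 396×(0.248)^0.286 = 266 K; V₂ = 175 L.
ΔU = nCvΔT = 3.85×20.8×(266−396) = -10400 J.
Q = 0 for an adiabatic process, so W = −ΔU = 10400 J.
State after step 1: P = 48.6 kPa, V = 175 L, T = 266 K.
Step 2 — Polytropic n=1.46: T₂ = T₁(V₁/V₂)^(n−1) = 266×(7.03)^0.46 = 652 K; P₂ = P₁(V₁/V₂)^n = 838 kPa.
W = (P₁V₁−P₂V₂)/(n−1) = (48.6×175−838×24.9)/0.46 = -26900 J.
ΔU = nCvΔT = 3.85×20.8×(652−266) = 30900 J.
Q = ΔU + W = 4030 J.
Net over both steps: W = -16500 J, Q = 4030 J, ΔU = 20500 J.

20500 J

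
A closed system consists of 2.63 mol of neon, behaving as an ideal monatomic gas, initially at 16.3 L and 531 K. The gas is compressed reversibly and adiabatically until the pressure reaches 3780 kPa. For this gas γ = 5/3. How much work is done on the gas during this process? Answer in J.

P₁ = nRT₁/V₁ = 2.63×8.314×531/16.3 = 712 kPa.
Adiabatic: T₂/T₁ = (P₂/P₁)^((γ−1)/γ) ⇒ T₂ = 531×(5.31)^0.400 = 1040 K; V₂ = 5.99 L.
ΔU = nCvΔT = 2.63×12.5×(1040−531) = 16500 J.
Q = 0 for an adiabatic process, so W = −ΔU = -16500 J.
Work done on the gas = −W_by = 16500 J.

16500 J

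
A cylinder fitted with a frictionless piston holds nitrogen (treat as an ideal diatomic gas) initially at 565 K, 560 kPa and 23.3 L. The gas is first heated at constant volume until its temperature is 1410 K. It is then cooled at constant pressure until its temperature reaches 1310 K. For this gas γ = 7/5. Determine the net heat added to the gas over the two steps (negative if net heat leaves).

n = P₁V₁/(RT₁) = 560×23.3/(8.314×565) = 2.78 mol.
Step 1 — Isochoric: V stays 23.3 L; P/T = const ⇒ T₂ = 1410 K, P₂ = 1400 kPa.
W = 0 (no volume change).
ΔU = nCvΔT = 2.78×20.8×(1410−565) = 48800 J.
Q = ΔU = 48800 J.
State after step 1: P = 1400 kPa, V = 23.3 L, T = 1410 K.
Step 2 — Isobaric: P stays 1400 kPa; V/T = const ⇒ T₂ = 1310 K, V₂ = 21.6 L.
W = PΔV = 1400×(21.6−23.3) kPa·L = -2310 J.
ΔU = nCvΔT = 2.78×20.8×(1310−1410) = -5770 J.
Q = ΔU + W = nCpΔT = -8080 J.
Net over both steps: W = -2310 J, Q = 40700 J, ΔU = 43000 J.

40700 J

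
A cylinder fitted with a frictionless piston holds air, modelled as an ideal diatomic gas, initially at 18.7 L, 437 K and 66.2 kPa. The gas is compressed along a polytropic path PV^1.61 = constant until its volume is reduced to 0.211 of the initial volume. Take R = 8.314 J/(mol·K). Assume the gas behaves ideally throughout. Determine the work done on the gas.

n = P₁V₁/(RT₁) = 66.2×18.7/(8.314×437) = 0.341 mol.
Polytropic n=1.61: T₂ = T₁(V₁/V₂)^(n−1) = 437×(4.74)^0.61 = 1130 K; P₂ = P₁(V₁/V₂)^n = 811 kPa.
W = (P₁V₁−P₂V₂)/(n−1) = (66.2×18.7−811×3.95)/0.61 = -3210 J.
Work done on the gas = −W_by = 3210 J.

3210 J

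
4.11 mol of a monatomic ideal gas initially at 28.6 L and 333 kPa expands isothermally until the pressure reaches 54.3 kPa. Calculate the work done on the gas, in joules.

T₁ = P₁V₁/(nR) = 333×28.6/(4.11×8.314) = 279 K.
Isothermal: T stays 279 K; PV = const ⇒ V₂ = 175 L, P₂ = 54.3 kPa.
W = nRT ln(V₂/V₁) = 4.11×8.314×279×ln(6.13) = 17300 J.
Work done on the gas = −W_by = -17300 J.

-17300 J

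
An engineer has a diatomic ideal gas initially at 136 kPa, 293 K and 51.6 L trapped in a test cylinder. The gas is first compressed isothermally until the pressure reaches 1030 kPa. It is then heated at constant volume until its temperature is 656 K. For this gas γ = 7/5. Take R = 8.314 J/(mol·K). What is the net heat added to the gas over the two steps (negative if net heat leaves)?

7530 J

n = P₁V₁/(RT₁) = 136×51.6/(8.314×293) = 2.88 mol.
Step 1 — Isothermal: T stays 293 K; PV = const ⇒ V₂ = 6.81 L, P₂ = 1030 kPa.
ΔU = 0 (ideal gas, T constant).
W = nRT ln(V₂/V₁) = 2.88×8.314×293×ln(0.132) = -14200 J.
Q = ΔU + W = -14200 J.
State after step 1: P = 1030 kPa, V = 6.81 L, T = 293 K.
Step 2 — Isochoric: V stays 6.81 L; P/T = const ⇒ T₂ = 656 K, P₂ = 2310 kPa.
W = 0 (no volume change).
ΔU = nCvΔT = 2.88×20.8×(656−293) = 21700 J.
Q = ΔU = 21700 J.
Net over both steps: W = -14200 J, Q = 7530 J, ΔU = 21700 J.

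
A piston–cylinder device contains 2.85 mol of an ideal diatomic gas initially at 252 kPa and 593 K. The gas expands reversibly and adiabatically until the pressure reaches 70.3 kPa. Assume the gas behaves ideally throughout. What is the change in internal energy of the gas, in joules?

-10700 J

V₁ = nRT₁/P₁ = 2.85×8.314×593/252 = 55.8 L.
Adiabatic: T₂/T₁ = (P₂/P₁)^((γ−1)/γ) ⇒ T₂ = 593×(0.279)^0.286 = 412 K; V₂ = 139 L.
For an ideal gas ΔU = nCvΔT with Cv = (5/2)R = 20.8 J/(mol·K).
ΔU = 2.85×20.8×(412−593) = -10700 J.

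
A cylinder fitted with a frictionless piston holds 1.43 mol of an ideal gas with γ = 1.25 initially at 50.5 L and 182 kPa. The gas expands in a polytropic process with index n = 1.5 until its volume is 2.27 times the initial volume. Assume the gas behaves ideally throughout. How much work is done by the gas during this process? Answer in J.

6180 J

T₁ = P₁V₁/(nR) = 182×50.5/(1.43×8.314) = 773 K.
Polytropic n=1.5: T₂ = T₁(V₁/V₂)^(n−1) = 773×(0.441)^0.50 = 513 K; P₂ = P₁(V₁/V₂)^n = 53.2 kPa.
W = (P₁V₁−P₂V₂)/(n−1) = (182×50.5−53.2×115)/0.50 = 6180 J.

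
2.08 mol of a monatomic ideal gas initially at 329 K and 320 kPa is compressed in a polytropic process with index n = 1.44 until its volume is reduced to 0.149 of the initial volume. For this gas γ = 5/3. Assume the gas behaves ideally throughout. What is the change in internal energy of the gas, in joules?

V₁ = nRT₁/P₁ = 2.08×8.314×329/320 = 17.8 L.
Polytropic n=1.44: T₂ = T₁(V₁/V₂)^(n−1) = 329×(6.71)^0.44 = 760 K; P₂ = P₁(V₁/V₂)^n = 4960 kPa.
For an ideal gas ΔU = nCvΔT with Cv = (3/2)R = 12.5 J/(mol·K).
ΔU = 2.08×12.5×(760−329) = 11200 J.

11200 J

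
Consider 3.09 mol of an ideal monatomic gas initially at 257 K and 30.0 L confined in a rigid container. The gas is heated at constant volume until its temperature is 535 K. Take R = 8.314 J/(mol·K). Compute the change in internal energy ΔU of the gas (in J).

10700 J

P₁ = nRT₁/V₁ = 3.09×8.314×257/30.0 = 220 kPa.
Isochoric: V stays 30.0 L; P/T = const ⇒ T₂ = 535 K, P₂ = 458 kPa.
For an ideal gas ΔU = nCvΔT with Cv = (3/2)R = 12.5 J/(mol·K).
ΔU = 3.09×12.5×(535−257) = 10700 J.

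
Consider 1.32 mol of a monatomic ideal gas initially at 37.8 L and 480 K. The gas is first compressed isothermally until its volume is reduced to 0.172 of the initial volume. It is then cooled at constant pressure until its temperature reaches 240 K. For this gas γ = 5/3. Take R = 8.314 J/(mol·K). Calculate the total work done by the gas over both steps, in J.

P₁ = nRT₁/V₁ = 1.32×8.314×480/37.8 = 139 kPa.
Step 1 — Isothermal: T stays 480 K; PV = const ⇒ V₂ = 6.50 L, P₂ = 810 kPa.
ΔU = 0 (ideal gas, T constant).
W = nRT ln(V₂/V₁) = 1.32×8.314×480×ln(0.172) = -9270 J.
Q = ΔU + W = -9270 J.
State after step 1: P = 810 kPa, V = 6.50 L, T = 480 K.
Step 2 — Isobaric: P stays 810 kPa; V/T = const ⇒ T₂ = 240 K, V₂ = 3.25 L.
W = PΔV = 810×(3.25−6.50) kPa·L = -2630 J.
ΔU = nCvΔT = 1.32×12.5×(240−480) = -3950 J.
Q = ΔU + W = nCpΔT = -6580 J.
Net over both steps: W = -11900 J, Q = -15900 J, ΔU = -3950 J.

-11900 J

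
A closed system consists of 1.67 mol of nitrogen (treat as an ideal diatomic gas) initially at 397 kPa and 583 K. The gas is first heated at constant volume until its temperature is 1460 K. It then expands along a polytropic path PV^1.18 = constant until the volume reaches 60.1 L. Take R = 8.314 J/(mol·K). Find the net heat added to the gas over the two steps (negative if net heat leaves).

41400 J

V₁ = nRT₁/P₁ = 1.67×8.314×583/397 = 20.4 L.
Step 1 — Isochoric: V stays 20.4 L; P/T = const ⇒ T₂ = 1460 K, P₂ = 994 kPa.
W = 0 (no volume change).
ΔU = nCvΔT = 1.67×20.8×(1460−583) = 30400 J.
Q = ΔU = 30400 J.
State after step 1: P = 994 kPa, V = 20.4 L, T = 1460 K.
Step 2 — Polytropic n=1.18: T₂ = T₁(V₁/V₂)^(n−1) = 1460×(0.339)^0.18 = 1200 K; P₂ = P₁(V₁/V₂)^n = 278 kPa.
W = (P₁V₁−P₂V₂)/(n−1) = (994×20.4−278×60.1)/0.18 = 19900 J.
ΔU = nCvΔT = 1.67×20.8×(1200−1460) = -8960 J.
Q = ΔU + W = 11000 J.
Net over both steps: W = 19900 J, Q = 41400 J, ΔU = 21500 J.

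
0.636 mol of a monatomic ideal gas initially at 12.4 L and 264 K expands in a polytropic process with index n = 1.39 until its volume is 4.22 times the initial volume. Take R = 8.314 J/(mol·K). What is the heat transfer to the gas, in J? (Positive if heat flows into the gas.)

638 J

P₁ = nRT₁/V₁ = 0.636×8.314×264/12.4 = 113 kPa.
Polytropic n=1.39: T₂ = T₁(V₁/V₂)^(n−1) = 264×(0.237)^0.39 = 151 K; P₂ = P₁(V₁/V₂)^n = 15.2 kPa.
W = (P₁V₁−P₂V₂)/(n−1) = (113×12.4−15.2×52.3)/0.39 = 1540 J.
ΔU = nCvΔT = 0.636×12.5×(151−264) = -900 J.
Q = ΔU + W = 638 J.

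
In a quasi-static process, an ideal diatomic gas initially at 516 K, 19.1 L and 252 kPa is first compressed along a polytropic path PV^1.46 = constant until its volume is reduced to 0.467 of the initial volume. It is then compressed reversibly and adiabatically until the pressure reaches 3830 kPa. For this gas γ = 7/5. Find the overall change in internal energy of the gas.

n = P₁V₁/(RT₁) = 252×19.1/(8.314×516) = 1.12 mol.
Step 1 — Polytropic n=1.46: T₂ = T₁(V₁/V₂)^(n−1) = 516×(2.14)^0.46 = 732 K; P₂ = P₁(V₁/V₂)^n = 766 kPa.
W = (P₁V₁−P₂V₂)/(n−1) = (252×19.1−766×8.92)/0.46 = -4390 J.
ΔU = nCvΔT = 1.12×20.8×(732−516) = 5050 J.
Q = ΔU + W = 658 J.
State after step 1: P = 766 kPa, V = 8.92 L, T = 732 K.
Step 2 — Adiabatic: T₂/T₁ = (P₂/P₁)^((γ−1)/γ) ⇒ T₂ = 732×(5.00)^0.286 = 1160 K; V₂ = 2.83 L.
ΔU = nCvΔT = 1.12×20.8×(1160−732) = 9970 J.
Q = 0 for an adiabatic process, so W = −ΔU = -9970 J.
Net over both steps: W = -14400 J, Q = 658 J, ΔU = 15000 J.

15000 J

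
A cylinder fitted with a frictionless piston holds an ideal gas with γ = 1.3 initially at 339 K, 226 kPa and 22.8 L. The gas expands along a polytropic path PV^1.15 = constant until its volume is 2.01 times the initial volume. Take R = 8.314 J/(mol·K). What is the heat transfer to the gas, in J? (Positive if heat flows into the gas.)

1710 J

n = P₁V₁/(RT₁) = 226×22.8/(8.314×339) = 1.83 mol.
Polytropic n=1.15: T₂ = T₁(V₁/V₂)^(n−1) = 339×(0.498)^0.15 = 305 K; P₂ = P₁(V₁/V₂)^n = 101 kPa.
W = (P₁V₁−P₂V₂)/(n−1) = (226×22.8−101×45.8)/0.15 = 3420 J.
ΔU = nCvΔT = 1.83×27.7×(305−339) = -1710 J.
Q = ΔU + W = 1710 J.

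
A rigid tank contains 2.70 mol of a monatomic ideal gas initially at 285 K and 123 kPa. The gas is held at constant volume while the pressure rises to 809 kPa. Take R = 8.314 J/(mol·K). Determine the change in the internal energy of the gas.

V₁ = nRT₁/P₁ = 2.70×8.314×285/123 = 52.0 L.
Isochoric: V stays 52.0 L; P/T = const ⇒ T₂ = 1870 K, P₂ = 809 kPa.
For an ideal gas ΔU = nCvΔT with Cv = (3/2)R = 12.5 J/(mol·K).
ΔU = 2.70×12.5×(1870−285) = 53500 J.

53500 J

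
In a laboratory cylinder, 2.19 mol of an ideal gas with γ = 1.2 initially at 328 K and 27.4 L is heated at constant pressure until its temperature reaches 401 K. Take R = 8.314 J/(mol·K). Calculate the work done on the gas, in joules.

P₁ = nRT₁/V₁ = 2.19×8.314×328/27.4 = 218 kPa.
Isobaric: P stays 218 kPa; V/T = const ⇒ T₂ = 401 K, V₂ = 33.5 L.
W = PΔV = 218×(33.5−27.4) kPa·L = 1330 J.
Work done on the gas = −W_by = -1330 J.

-1330 J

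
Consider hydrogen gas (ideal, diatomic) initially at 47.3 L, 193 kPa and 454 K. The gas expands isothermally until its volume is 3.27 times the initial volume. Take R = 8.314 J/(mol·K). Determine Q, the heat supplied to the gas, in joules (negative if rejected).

10800 J

n = P₁V₁/(RT₁) = 193×47.3/(8.314×454) = 2.42 mol.
Isothermal: T stays 454 K; PV = const ⇒ V₂ = 155 L, P₂ = 59.0 kPa.
ΔU = 0 (ideal gas, T constant).
W = nRT ln(V₂/V₁) = 2.42×8.314×454×ln(3.27) = 10800 J.
Q = ΔU + W = 10800 J.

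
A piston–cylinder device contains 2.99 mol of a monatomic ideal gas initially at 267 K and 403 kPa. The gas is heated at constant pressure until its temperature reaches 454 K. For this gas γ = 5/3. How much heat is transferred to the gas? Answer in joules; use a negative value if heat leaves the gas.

V₁ = nRT₁/P₁ = 2.99×8.314×267/403 = 16.5 L.
Isobaric: P stays 403 kPa; V/T = const ⇒ T₂ = 454 K, V₂ = 28.0 L.
W = PΔV = 403×(28.0−16.5) kPa·L = 4650 J.
ΔU = nCvΔT = 2.99×12.5×(454−267) = 6970 J.
Q = ΔU + W = nCpΔT = 11600 J.

11600 J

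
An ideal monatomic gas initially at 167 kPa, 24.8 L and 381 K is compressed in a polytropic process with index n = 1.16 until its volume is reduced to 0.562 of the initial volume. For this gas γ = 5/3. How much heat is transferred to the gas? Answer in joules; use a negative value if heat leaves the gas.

n = P₁V₁/(RT₁) = 167×24.8/(8.314×381) = 1.31 mol.
Polytropic n=1.16: T₂ = T₁(V₁/V₂)^(n−1) = 381×(1.78)^0.16 = 418 K; P₂ = P₁(V₁/V₂)^n = 326 kPa.
W = (P₁V₁−P₂V₂)/(n−1) = (167×24.8−326×13.9)/0.16 = -2500 J.
ΔU = nCvΔT = 1.31×12.5×(418−381) = 600 J.
Q = ΔU + W = -1900 J.

-1900 J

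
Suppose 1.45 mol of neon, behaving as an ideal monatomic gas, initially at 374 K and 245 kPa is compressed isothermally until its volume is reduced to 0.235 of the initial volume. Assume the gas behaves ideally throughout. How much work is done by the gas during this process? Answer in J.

-6530 J

V₁ = nRT₁/P₁ = 1.45×8.314×374/245 = 18.4 L.
Isothermal: T stays 374 K; PV = const ⇒ V₂ = 4.32 L, P₂ = 1040 kPa.
W = nRT ln(V₂/V₁) = 1.45×8.314×374×ln(0.235) = -6530 J.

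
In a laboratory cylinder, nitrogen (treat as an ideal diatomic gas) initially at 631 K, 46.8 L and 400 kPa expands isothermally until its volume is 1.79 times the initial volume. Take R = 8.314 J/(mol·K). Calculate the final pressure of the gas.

Isothermal: T stays 631 K; PV = const ⇒ V₂ = 83.8 L, P₂ = 223 kPa.

223 kPa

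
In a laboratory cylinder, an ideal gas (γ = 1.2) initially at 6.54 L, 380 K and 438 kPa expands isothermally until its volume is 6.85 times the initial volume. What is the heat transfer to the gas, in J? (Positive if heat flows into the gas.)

n = P₁V₁/(RT₁) = 438×6.54/(8.314×380) = 0.907 mol.
Isothermal: T stays 380 K; PV = const ⇒ V₂ = 44.8 L, P₂ = 63.9 kPa.
ΔU = 0 (ideal gas, T constant).
W = nRT ln(V₂/V₁) = 0.907×8.314×380×ln(6.85) = 5510 J.
Q = ΔU + W = 5510 J.

5510 J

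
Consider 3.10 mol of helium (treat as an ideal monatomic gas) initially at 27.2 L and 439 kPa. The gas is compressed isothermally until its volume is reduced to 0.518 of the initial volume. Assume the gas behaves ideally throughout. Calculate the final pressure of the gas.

T₁ = P₁V₁/(nR) = 439×27.2/(3.10×8.314) = 463 K.
Isothermal: T stays 463 K; PV = const ⇒ V₂ = 14.1 L, P₂ = 847 kPa.

847 kPa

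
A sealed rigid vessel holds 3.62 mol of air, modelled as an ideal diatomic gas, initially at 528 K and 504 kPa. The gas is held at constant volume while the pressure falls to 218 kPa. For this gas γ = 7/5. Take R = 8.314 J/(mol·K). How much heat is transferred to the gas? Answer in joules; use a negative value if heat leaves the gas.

-22500 J

V₁ = nRT₁/P₁ = 3.62×8.314×528/504 = 31.5 L.
Isochoric: V stays 31.5 L; P/T = const ⇒ T₂ = 228 K, P₂ = 218 kPa.
W = 0 (no volume change).
ΔU = nCvΔT = 3.62×20.8×(228−528) = -22500 J.
Q = ΔU = -22500 J.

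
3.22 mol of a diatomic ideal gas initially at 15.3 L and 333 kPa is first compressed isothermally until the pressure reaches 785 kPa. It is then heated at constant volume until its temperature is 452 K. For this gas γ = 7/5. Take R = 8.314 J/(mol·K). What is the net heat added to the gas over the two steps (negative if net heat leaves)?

T₁ = P₁V₁/(nR) = 333×15.3/(3.22×8.314) = 190 K.
Step 1 — Isothermal: T stays 190 K; PV = const ⇒ V₂ = 6.49 L, P₂ = 785 kPa.
ΔU = 0 (ideal gas, T constant).
W = nRT ln(V₂/V₁) = 3.22×8.314×190×ln(0.424) = -4370 J.
Q = ΔU + W = -4370 J.
State after step 1: P = 785 kPa, V = 6.49 L, T = 190 K.
Step 2 — Isochoric: V stays 6.49 L; P/T = const ⇒ T₂ = 452 K, P₂ = 1860 kPa.
W = 0 (no volume change).
ΔU = nCvΔT = 3.22×20.8×(452−190) = 17500 J.
Q = ΔU = 17500 J.
Net over both steps: W = -4370 J, Q = 13100 J, ΔU = 17500 J.

13100 J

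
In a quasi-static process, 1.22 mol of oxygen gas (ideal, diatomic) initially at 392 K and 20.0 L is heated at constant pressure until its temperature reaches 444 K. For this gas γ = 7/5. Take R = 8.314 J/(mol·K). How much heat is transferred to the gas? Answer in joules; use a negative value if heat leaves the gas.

P₁ = nRT₁/V₁ = 1.22×8.314×392/20.0 = 199 kPa.
Isobaric: P stays 199 kPa; V/T = const ⇒ T₂ = 444 K, V₂ = 22.7 L.
W = PΔV = 199×(22.7−20.0) kPa·L = 527 J.
ΔU = nCvΔT = 1.22×20.8×(444−392) = 1320 J.
Q = ΔU + W = nCpΔT = 1850 J.

1850 J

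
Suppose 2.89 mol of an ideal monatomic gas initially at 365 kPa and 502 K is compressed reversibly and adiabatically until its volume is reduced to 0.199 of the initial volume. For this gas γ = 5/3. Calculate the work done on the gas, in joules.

V₁ = nRT₁/P₁ = 2.89×8.314×502/365 = 33.0 L.
Adiabatic: TV^(γ−1) = const ⇒ T₂ = 502×(5.03)^0.667 = 1470 K; PV^γ = const ⇒ P₂ = 5380 kPa.
ΔU = nCvΔT = 2.89×12.5×(1470−502) = 35000 J.
Q = 0 for an adiabatic process, so W = −ΔU = -35000 J.
Work done on the gas = −W_by = 35000 J.

35000 J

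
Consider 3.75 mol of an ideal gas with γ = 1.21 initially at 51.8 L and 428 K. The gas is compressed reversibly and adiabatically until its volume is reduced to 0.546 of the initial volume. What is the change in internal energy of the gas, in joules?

8610 J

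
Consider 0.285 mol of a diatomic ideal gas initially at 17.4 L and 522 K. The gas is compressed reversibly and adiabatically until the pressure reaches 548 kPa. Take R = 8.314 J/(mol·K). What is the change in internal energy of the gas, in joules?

P₁ = nRT₁/V₁ = 0.285×8.314×522/17.4 = 71.1 kPa.
Adiabatic: T₂/T₁ = (P₂/P₁)^((γ−1)/γ) ⇒ T₂ = 522×(7.71)^0.286 = 936 K; V₂ = 4.05 L.
For an ideal gas ΔU = nCvΔT with Cv = (5/2)R = 20.8 J/(mol·K).
ΔU = 0.285×20.8×(936−522) = 2450 J.

2450 J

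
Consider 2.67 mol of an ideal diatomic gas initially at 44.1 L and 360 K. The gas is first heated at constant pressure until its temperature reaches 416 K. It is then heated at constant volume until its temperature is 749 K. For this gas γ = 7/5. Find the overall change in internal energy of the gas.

21600 J

P₁ = nRT₁/V₁ = 2.67×8.314×360/44.1 = 181 kPa.
Step 1 — Isobaric: P stays 181 kPa; V/T = const ⇒ T₂ = 416 K, V₂ = 51.0 L.
W = PΔV = 181×(51.0−44.1) kPa·L = 1240 J.
ΔU = nCvΔT = 2.67×20.8×(416−360) = 3110 J.
Q = ΔU + W = nCpΔT = 4350 J.
State after step 1: P = 181 kPa, V = 51.0 L, T = 416 K.
Step 2 — Isochoric: V stays 51.0 L; P/T = const ⇒ T₂ = 749 K, P₂ = 326 kPa.
W = 0 (no volume change).
ΔU = nCvΔT = 2.67×20.8×(749−416) = 18500 J.
Q = ΔU = 18500 J.
Net over both steps: W = 1240 J, Q = 22800 J, ΔU = 21600 J.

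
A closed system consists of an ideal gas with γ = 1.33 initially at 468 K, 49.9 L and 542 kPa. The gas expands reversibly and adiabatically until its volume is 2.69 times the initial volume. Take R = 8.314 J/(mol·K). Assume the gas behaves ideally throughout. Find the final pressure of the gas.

145 kPa

Adiabatic: TV^(γ−1) = const ⇒ T₂ = 468×(0.372)^0.330 = 338 K; PV^γ = const ⇒ P₂ = 145 kPa.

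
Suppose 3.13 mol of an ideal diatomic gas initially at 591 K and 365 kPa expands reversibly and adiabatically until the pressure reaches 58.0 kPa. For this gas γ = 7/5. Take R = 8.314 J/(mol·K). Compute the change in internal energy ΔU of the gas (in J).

-15700 J

V₁ = nRT₁/P₁ = 3.13×8.314×591/365 = 42.1 L.
Adiabatic: T₂/T₁ = (P₂/P₁)^((γ−1)/γ) ⇒ T₂ = 591×(0.159)^0.286 = 349 K; V₂ = 157 L.
For an ideal gas ΔU = nCvΔT with Cv = (5/2)R = 20.8 J/(mol·K).
ΔU = 3.13×20.8×(349−591) = -15700 J.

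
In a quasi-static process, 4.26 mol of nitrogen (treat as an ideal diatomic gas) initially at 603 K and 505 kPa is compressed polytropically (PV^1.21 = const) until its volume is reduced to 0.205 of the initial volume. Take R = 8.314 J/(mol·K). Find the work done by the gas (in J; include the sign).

V₁ = nRT₁/P₁ = 4.26×8.314×603/505 = 42.3 L.
Polytropic n=1.21: T₂ = T₁(V₁/V₂)^(n−1) = 603×(4.88)^0.21 = 841 K; P₂ = P₁(V₁/V₂)^n = 3440 kPa.
W = (P₁V₁−P₂V₂)/(n−1) = (505×42.3−3440×8.67)/0.21 = -40200 J.

-40200 J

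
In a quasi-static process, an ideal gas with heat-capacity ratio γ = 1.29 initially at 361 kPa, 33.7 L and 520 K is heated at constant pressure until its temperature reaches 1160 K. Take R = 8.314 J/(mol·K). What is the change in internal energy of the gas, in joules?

n = P₁V₁/(RT₁) = 361×33.7/(8.314×520) = 2.81 mol.
Isobaric: P stays 361 kPa; V/T = const ⇒ T₂ = 1160 K, V₂ = 75.2 L.
For an ideal gas ΔU = nCvΔT with Cv = R/(γ−1) = 28.7 J/(mol·K).
ΔU = 2.81×28.7×(1160−520) = 51600 J.

51600 J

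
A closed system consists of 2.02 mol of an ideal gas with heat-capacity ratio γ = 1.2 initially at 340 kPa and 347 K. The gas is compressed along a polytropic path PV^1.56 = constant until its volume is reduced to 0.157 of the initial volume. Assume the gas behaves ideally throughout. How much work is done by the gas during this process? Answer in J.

-18900 J

V₁ = nRT₁/P₁ = 2.02×8.314×347/340 = 17.1 L.
Polytropic n=1.56: T₂ = T₁(V₁/V₂)^(n−1) = 347×(6.37)^0.56 = 979 K; P₂ = P₁(V₁/V₂)^n = 6110 kPa.
W = (P₁V₁−P₂V₂)/(n−1) = (340×17.1−6110×2.69)/0.56 = -18900 J.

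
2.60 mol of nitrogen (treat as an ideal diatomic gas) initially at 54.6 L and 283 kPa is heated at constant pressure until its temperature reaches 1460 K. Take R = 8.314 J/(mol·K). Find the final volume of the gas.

T₁ = P₁V₁/(nR) = 283×54.6/(2.60×8.314) = 715 K.
Isobaric: P stays 283 kPa; V/T = const ⇒ T₂ = 1460 K, V₂ = 112 L.

112 L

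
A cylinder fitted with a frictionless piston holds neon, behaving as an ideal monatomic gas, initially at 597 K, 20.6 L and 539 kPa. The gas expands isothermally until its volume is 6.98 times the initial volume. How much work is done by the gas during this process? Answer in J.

21600 J

n = P₁V₁/(RT₁) = 539×20.6/(8.314×597) = 2.24 mol.
Isothermal: T stays 597 K; PV = const ⇒ V₂ = 144 L, P₂ = 77.2 kPa.
W = nRT ln(V₂/V₁) = 2.24×8.314×597×ln(6.98) = 21600 J.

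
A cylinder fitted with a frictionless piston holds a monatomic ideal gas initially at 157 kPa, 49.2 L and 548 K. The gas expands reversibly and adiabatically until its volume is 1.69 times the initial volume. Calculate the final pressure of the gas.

Adiabatic: TV^(γ−1) = const ⇒ T₂ = 548×(0.592)^0.667 = 386 K; PV^γ = const ⇒ P₂ = 65.5 kPa.

65.5 kPa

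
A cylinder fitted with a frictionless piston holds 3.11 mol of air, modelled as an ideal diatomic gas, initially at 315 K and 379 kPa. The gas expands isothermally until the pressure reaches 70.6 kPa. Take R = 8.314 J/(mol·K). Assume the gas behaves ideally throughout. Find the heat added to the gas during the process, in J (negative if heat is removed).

13700 J

V₁ = nRT₁/P₁ = 3.11×8.314×315/379 = 21.5 L.
Isothermal: T stays 315 K; PV = const ⇒ V₂ = 115 L, P₂ = 70.6 kPa.
ΔU = 0 (ideal gas, T constant).
W = nRT ln(V₂/V₁) = 3.11×8.314×315×ln(5.37) = 13700 J.
Q = ΔU + W = 13700 J.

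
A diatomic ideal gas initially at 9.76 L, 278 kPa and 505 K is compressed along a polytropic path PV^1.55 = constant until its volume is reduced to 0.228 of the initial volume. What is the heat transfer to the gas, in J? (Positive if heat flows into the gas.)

2320 J

n = P₁V₁/(RT₁) = 278×9.76/(8.314×505) = 0.646 mol.
Polytropic n=1.55: T₂ = T₁(V₁/V₂)^(n−1) = 505×(4.39)^0.55 = 1140 K; P₂ = P₁(V₁/V₂)^n = 2750 kPa.
W = (P₁V₁−P₂V₂)/(n−1) = (278×9.76−2750×2.23)/0.55 = -6190 J.
ΔU = nCvΔT = 0.646×20.8×(1140−505) = 8510 J.
Q = ΔU + W = 2320 J.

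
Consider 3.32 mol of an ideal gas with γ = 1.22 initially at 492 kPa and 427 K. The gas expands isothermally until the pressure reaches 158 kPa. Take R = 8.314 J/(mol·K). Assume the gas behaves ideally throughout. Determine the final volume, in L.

74.6 L

V₁ = nRT₁/P₁ = 3.32×8.314×427/492 = 24.0 L.
Isothermal: T stays 427 K; PV = const ⇒ V₂ = 74.6 L, P₂ = 158 kPa.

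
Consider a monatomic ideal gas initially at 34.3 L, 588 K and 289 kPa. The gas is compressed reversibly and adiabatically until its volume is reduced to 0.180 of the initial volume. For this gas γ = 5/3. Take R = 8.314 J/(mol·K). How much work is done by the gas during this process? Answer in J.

-31800 J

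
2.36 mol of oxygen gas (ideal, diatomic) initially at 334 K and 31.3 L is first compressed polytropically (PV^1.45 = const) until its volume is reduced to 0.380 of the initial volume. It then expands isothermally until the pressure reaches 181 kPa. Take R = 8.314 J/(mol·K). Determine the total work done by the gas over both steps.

P₁ = nRT₁/V₁ = 2.36×8.314×334/31.3 = 209 kPa.
Step 1 — Polytropic n=1.45: T₂ = T₁(V₁/V₂)^(n−1) = 334×(2.63)^0.45 = 516 K; P₂ = P₁(V₁/V₂)^n = 852 kPa.
W = (P₁V₁−P₂V₂)/(n−1) = (209×31.3−852×11.9)/0.45 = -7950 J.
ΔU = nCvΔT = 2.36×20.8×(516−334) = 8940 J.
Q = ΔU + W = 993 J.
State after step 1: P = 852 kPa, V = 11.9 L, T = 516 K.
Step 2 — Isothermal: T stays 516 K; PV = const ⇒ V₂ = 56.0 L, P₂ = 181 kPa.
ΔU = 0 (ideal gas, T constant).
W = nRT ln(V₂/V₁) = 2.36×8.314×516×ln(4.70) = 15700 J.
Q = ΔU + W = 15700 J.
Net over both steps: W = 7740 J, Q = 16700 J, ΔU = 8940 J.

7740 J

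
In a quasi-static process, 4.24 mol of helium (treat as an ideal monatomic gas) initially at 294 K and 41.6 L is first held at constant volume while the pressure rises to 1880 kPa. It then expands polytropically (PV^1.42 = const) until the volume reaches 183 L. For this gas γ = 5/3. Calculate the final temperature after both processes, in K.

P₁ = nRT₁/V₁ = 4.24×8.314×294/41.6 = 249 kPa.
Step 1 — Isochoric: V stays 41.6 L; P/T = const ⇒ T₂ = 2220 K, P₂ = 1880 kPa.
W = 0 (no volume change).
ΔU = nCvΔT = 4.24×12.5×(2220−294) = 102000 J.
Q = ΔU = 102000 J.
State after step 1: P = 1880 kPa, V = 41.6 L, T = 2220 K.
Step 2 — Polytropic n=1.42: T₂ = T₁(V₁/V₂)^(n−1) = 2220×(0.227)^0.42 = 1190 K; P₂ = P₁(V₁/V₂)^n = 229 kPa.
W = (P₁V₁−P₂V₂)/(n−1) = (1880×41.6−229×183)/0.42 = 86300 J.
ΔU = nCvΔT = 4.24×12.5×(1190−2220) = -54300 J.
Q = ΔU + W = 31900 J.
Net over both steps: W = 86300 J, Q = 134000 J, ΔU = 47400 J.

1190 K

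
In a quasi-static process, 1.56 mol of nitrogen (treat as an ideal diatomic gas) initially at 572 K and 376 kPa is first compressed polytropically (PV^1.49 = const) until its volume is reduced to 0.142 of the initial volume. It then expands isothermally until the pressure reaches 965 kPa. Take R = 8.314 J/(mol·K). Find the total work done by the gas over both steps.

13700 J

V₁ = nRT₁/P₁ = 1.56×8.314×572/376 = 19.7 L.
Step 1 — Polytropic n=1.49: T₂ = T₁(V₁/V₂)^(n−1) = 572×(7.04)^0.49 = 1490 K; P₂ = P₁(V₁/V₂)^n = 6890 kPa.
W = (P₁V₁−P₂V₂)/(n−1) = (376×19.7−6890×2.80)/0.49 = -24300 J.
ΔU = nCvΔT = 1.56×20.8×(1490−572) = 29700 J.
Q = ΔU + W = 5460 J.
State after step 1: P = 6890 kPa, V = 2.80 L, T = 1490 K.
Step 2 — Isothermal: T stays 1490 K; PV = const ⇒ V₂ = 20.0 L, P₂ = 965 kPa.
ΔU = 0 (ideal gas, T constant).
W = nRT ln(V₂/V₁) = 1.56×8.314×1490×ln(7.14) = 38000 J.
Q = ΔU + W = 38000 J.
Net over both steps: W = 13700 J, Q = 43400 J, ΔU = 29700 J.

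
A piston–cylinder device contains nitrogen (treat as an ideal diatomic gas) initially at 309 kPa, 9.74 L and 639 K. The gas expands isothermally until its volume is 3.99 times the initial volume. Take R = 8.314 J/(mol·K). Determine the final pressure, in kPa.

Isothermal: T stays 639 K; PV = const ⇒ V₂ = 38.9 L, P₂ = 77.4 kPa.

77.4 kPa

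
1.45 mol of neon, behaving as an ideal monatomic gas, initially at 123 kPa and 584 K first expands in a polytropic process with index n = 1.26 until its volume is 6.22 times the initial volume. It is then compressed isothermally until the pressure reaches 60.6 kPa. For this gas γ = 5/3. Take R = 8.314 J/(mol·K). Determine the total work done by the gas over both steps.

V₁ = nRT₁/P₁ = 1.45×8.314×584/123 = 57.2 L.
Step 1 — Polytropic n=1.26: T₂ = T₁(V₁/V₂)^(n−1) = 584×(0.161)^0.26 = 363 K; P₂ = P₁(V₁/V₂)^n = 12.3 kPa.
W = (P₁V₁−P₂V₂)/(n−1) = (123×57.2−12.3×356)/0.26 = 10200 J.
ΔU = nCvΔT = 1.45×12.5×(363−584) = -3990 J.
Q = ΔU + W = 6250 J.
State after step 1: P = 12.3 kPa, V = 356 L, T = 363 K.
Step 2 — Isothermal: T stays 363 K; PV = const ⇒ V₂ = 72.2 L, P₂ = 60.6 kPa.
ΔU = 0 (ideal gas, T constant).
W = nRT ln(V₂/V₁) = 1.45×8.314×363×ln(0.203) = -6980 J.
Q = ΔU + W = -6980 J.
Net over both steps: W = 3260 J, Q = -734 J, ΔU = -3990 J.

3260 J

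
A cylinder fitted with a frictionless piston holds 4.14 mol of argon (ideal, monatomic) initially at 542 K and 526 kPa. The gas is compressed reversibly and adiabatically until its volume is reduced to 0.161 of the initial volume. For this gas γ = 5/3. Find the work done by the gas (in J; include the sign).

V₁ = nRT₁/P₁ = 4.14×8.314×542/526 = 35.5 L.
Adiabatic: TV^(γ−1) = const ⇒ T₂ = 542×(6.21)^0.667 = 1830 K; PV^γ = const ⇒ P₂ = 11000 kPa.
ΔU = nCvΔT = 4.14×12.5×(1830−542) = 66600 J.
Q = 0 for an adiabatic process, so W = −ΔU = -66600 J.

-66600 J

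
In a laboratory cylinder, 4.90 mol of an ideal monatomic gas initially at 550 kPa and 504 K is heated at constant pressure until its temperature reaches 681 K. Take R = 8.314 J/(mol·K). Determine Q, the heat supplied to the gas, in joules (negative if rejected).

V₁ = nRT₁/P₁ = 4.90×8.314×504/550 = 37.3 L.
Isobaric: P stays 550 kPa; V/T = const ⇒ T₂ = 681 K, V₂ = 50.4 L.
W = PΔV = 550×(50.4−37.3) kPa·L = 7210 J.
ΔU = nCvΔT = 4.90×12.5×(681−504) = 10800 J.
Q = ΔU + W = nCpΔT = 18000 J.

18000 J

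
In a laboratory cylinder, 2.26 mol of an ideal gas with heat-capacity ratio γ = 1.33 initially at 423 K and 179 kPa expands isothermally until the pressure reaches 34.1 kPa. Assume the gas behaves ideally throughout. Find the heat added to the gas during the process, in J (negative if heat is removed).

13200 J

V₁ = nRT₁/P₁ = 2.26×8.314×423/179 = 44.4 L.
Isothermal: T stays 423 K; PV = const ⇒ V₂ = 233 L, P₂ = 34.1 kPa.
ΔU = 0 (ideal gas, T constant).
W = nRT ln(V₂/V₁) = 2.26×8.314×423×ln(5.25) = 13200 J.
Q = ΔU + W = 13200 J.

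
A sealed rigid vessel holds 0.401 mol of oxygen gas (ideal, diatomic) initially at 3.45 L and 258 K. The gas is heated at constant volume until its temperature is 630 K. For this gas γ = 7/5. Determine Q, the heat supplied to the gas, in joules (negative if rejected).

P₁ = nRT₁/V₁ = 0.401×8.314×258/3.45 = 249 kPa.
Isochoric: V stays 3.45 L; P/T = const ⇒ T₂ = 630 K, P₂ = 609 kPa.
W = 0 (no volume change).
ΔU = nCvΔT = 0.401×20.8×(630−258) = 3100 J.
Q = ΔU = 3100 J.

3100 J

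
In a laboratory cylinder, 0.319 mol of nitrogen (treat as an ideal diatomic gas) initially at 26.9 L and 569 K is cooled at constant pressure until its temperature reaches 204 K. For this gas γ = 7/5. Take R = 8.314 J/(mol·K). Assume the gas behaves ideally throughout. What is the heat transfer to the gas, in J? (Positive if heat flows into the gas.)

-3390 J

P₁ = nRT₁/V₁ = 0.319×8.314×569/26.9 = 56.1 kPa.
Isobaric: P stays 56.1 kPa; V/T = const ⇒ T₂ = 204 K, V₂ = 9.64 L.
W = PΔV = 56.1×(9.64−26.9) kPa·L = -968 J.
ΔU = nCvΔT = 0.319×20.8×(204−569) = -2420 J.
Q = ΔU + W = nCpΔT = -3390 J.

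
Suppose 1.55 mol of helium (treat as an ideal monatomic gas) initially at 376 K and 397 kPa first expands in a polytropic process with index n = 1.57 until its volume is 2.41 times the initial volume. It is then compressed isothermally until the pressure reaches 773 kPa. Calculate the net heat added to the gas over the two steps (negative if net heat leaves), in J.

-5520 J

V₁ = nRT₁/P₁ = 1.55×8.314×376/397 = 12.2 L.
Step 1 — Polytropic n=1.57: T₂ = T₁(V₁/V₂)^(n−1) = 376×(0.415)^0.57 = 228 K; P₂ = P₁(V₁/V₂)^n = 99.8 kPa.
W = (P₁V₁−P₂V₂)/(n−1) = (397×12.2−99.8×29.4)/0.57 = 3350 J.
ΔU = nCvΔT = 1.55×12.5×(228−376) = -2870 J.
Q = ΔU + W = 486 J.
State after step 1: P = 99.8 kPa, V = 29.4 L, T = 228 K.
Step 2 — Isothermal: T stays 228 K; PV = const ⇒ V₂ = 3.80 L, P₂ = 773 kPa.
ΔU = 0 (ideal gas, T constant).
W = nRT ln(V₂/V₁) = 1.55×8.314×228×ln(0.129) = -6010 J.
Q = ΔU + W = -6010 J.
Net over both steps: W = -2660 J, Q = -5520 J, ΔU = -2870 J.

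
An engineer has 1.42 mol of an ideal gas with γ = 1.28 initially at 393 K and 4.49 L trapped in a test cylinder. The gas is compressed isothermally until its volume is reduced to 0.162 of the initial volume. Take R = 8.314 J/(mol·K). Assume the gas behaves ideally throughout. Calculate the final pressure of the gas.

6380 kPa

P₁ = nRT₁/V₁ = 1.42×8.314×393/4.49 = 1030 kPa.
Isothermal: T stays 393 K; PV = const ⇒ V₂ = 0.727 L, P₂ = 6380 kPa.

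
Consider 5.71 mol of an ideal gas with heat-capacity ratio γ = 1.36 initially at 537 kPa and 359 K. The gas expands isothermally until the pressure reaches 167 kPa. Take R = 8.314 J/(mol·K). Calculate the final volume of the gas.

102 L

V₁ = nRT₁/P₁ = 5.71×8.314×359/537 = 31.7 L.
Isothermal: T stays 359 K; PV = const ⇒ V₂ = 102 L, P₂ = 167 kPa.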